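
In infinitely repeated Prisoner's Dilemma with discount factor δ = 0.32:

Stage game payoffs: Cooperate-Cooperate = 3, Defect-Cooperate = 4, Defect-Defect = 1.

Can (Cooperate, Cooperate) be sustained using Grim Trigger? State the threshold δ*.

δ* = 0.3333; since δ = 0.32 < 0.3333, cooperation cannot be sustained

Work:
For Grim Trigger:
Cooperate forever: 3/(1-δ)
Defect then punished: 4 + 1·δ/(1-δ)
Need: 3/(1-δ) ≥ 4 + 1·δ/(1-δ)
Solving: δ ≥ (T-R)/(T-P) = (4-3)/(4-1) = 0.3333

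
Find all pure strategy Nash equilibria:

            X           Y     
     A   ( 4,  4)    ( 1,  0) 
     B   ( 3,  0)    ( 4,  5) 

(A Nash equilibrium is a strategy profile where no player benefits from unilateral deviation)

Nash equilibrium: (A, X), (B, Y)

Work:
Best responses:
  P1 vs X: payoffs [4, 3] → best response A (payoff 4)
  P1 vs Y: payoffs [1, 4] → best response B (payoff 4)
  P2 vs A: payoffs [4, 0] → best response X (payoff 4)
  P2 vs B: payoffs [0, 5] → best response Y (payoff 5)
Mutual best responses: (A,X), (B,Y) → Nash equilibria.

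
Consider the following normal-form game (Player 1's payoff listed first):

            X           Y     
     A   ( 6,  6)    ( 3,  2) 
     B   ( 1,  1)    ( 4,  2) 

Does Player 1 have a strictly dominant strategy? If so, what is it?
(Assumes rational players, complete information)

No strictly dominant strategy exists for Player 1

Work:
A strategy strictly dominates another if it gives a strictly higher payoff against every opponent action. Compare each pair of P1's strategies column-by-column:
  A vs B: [6 vs 1, 3 vs 4] → A does not strictly dominate B (column Y: 3 ≤ 4)
  B vs A: [1 vs 6, 4 vs 3] → B does not strictly dominate A (column X: 1 ≤ 6)
No single strategy strictly dominates all others → no strictly dominant strategy.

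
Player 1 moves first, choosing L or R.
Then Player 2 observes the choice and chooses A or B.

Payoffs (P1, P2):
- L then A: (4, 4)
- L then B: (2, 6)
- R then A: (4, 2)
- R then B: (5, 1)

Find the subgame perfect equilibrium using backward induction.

P1 plays R, P2 plays B after L and A after R; Payoff (4, 2)

Work:
Backward induction:
After L: P2 chooses B → P1 gets 2
After R: P2 chooses A → P1 gets 4
P1 chooses R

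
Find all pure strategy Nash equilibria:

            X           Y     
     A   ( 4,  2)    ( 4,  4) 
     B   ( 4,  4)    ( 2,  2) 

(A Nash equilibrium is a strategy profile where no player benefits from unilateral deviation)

Nash equilibrium: (A, Y), (B, X)

Work:
Best responses:
  P1 vs X: payoffs [4, 4] → best response A/B (payoff 4)
  P1 vs Y: payoffs [4, 2] → best response A (payoff 4)
  P2 vs A: payoffs [2, 4] → best response Y (payoff 4)
  P2 vs B: payoffs [4, 2] → best response X (payoff 4)
Mutual best responses: (A,Y), (B,X) → Nash equilibria.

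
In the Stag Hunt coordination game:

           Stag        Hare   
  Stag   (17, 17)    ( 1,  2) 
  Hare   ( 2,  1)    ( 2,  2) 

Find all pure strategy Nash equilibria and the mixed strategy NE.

Pure NE: (Stag, Stag) and (Hare, Hare); Mixed NE: p = 0.0625, q = 0.0625

Work:
Check pure NE:
(Stag, Stag): (17, 17) - no unilateral deviation beneficial
(Hare, Hare): (2, 2) - no unilateral deviation beneficial
Mixed NE: P1 plays Stag with p = 0.0625, P2 plays Stag with q = 0.0625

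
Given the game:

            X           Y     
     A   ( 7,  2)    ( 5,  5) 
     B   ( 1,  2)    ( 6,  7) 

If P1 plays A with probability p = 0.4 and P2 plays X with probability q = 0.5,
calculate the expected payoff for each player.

E[P1] = 4.5, E[P2] = 4.1

Work:
E[P1] = p·q·π₁(A,X) + p·(1-q)·π₁(A,Y) + (1-p)·q·π₁(B,X) + (1-p)·(1-q)·π₁(B,Y)
= 0.4·0.5·7 + 0.4·0.5·5 + 0.6·0.5·1 + 0.6·0.5·6
= 4.5

E[P2] = 4.1 (similar calculation)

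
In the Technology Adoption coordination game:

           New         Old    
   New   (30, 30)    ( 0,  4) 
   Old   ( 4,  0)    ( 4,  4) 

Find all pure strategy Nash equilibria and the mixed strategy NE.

Pure NE: (New, New) and (Old, Old); Mixed NE: p = 0.1333, q = 0.1333

Work:
Check pure NE:
(New, New): (30, 30) - no unilateral deviation beneficial
(Old, Old): (4, 4) - no unilateral deviation beneficial
Mixed NE: P1 plays New with p = 0.1333, P2 plays New with q = 0.1333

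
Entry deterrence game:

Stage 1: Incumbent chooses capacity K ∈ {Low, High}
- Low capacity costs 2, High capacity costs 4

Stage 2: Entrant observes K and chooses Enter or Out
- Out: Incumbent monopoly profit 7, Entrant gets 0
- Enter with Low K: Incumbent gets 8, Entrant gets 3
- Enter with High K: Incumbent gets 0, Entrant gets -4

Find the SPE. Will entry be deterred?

SPE: (Low, Enter|Low, Out|High); Entry not deterred. Incumbent net profit = 6, Entrant gets 3

Work:
After Low K: Entrant enters (3 > 0)
After High K: Entrant stays out (-4 < 0)
Incumbent: Low → 8−2=6, High → 7−4=3
Incumbent chooses Low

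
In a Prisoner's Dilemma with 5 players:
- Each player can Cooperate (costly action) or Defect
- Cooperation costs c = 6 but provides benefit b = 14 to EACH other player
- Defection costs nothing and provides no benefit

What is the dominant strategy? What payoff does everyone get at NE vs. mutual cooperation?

Dominant: Defect; NE payoff = 0; Coop payoff = 50

Work:
Defect dominates (saves cost c = 6, benefit to others is external)
NE: All defect → everyone gets 0
If all cooperate: each receives (4)×14 - 6 = 50
Social dilemma: 50 > 0 but NE gives 0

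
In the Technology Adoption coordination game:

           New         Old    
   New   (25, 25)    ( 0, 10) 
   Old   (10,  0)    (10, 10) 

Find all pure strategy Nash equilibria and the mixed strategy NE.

Pure NE: (New, New) and (Old, Old); Mixed NE: p = 0.4, q = 0.4

Work:
Check pure NE:
(New, New): (25, 25) - no unilateral deviation beneficial
(Old, Old): (10, 10) - no unilateral deviation beneficial
Mixed NE: P1 plays New with p = 0.4, P2 plays New with q = 0.4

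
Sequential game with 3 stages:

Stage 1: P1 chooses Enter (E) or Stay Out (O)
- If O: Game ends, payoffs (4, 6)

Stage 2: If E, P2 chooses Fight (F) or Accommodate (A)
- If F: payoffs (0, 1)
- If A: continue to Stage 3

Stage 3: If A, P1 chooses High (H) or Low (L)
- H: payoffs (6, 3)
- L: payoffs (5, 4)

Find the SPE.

SPE: (E, A, H); Outcome (6, 3)

Work:
Stage 3: P1 chooses H (6 vs 5)
Stage 2: P2: F->1, A->3 (anticipating H). Choose A
Stage 1: P1: O->4, E->6 (anticipating A, H). Choose E
SPE path: E -> A -> H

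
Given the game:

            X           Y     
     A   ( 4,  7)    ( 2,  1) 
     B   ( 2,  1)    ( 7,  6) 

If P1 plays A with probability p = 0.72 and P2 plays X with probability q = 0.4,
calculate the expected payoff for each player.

E[P1] = 3.416, E[P2] = 3.568

Work:
E[P1] = p·q·π₁(A,X) + p·(1-q)·π₁(A,Y) + (1-p)·q·π₁(B,X) + (1-p)·(1-q)·π₁(B,Y)
= 0.72·0.4·4 + 0.72·0.6·2 + 0.28·0.4·2 + 0.28·0.6·7
= 3.416

E[P2] = 3.568 (similar calculation)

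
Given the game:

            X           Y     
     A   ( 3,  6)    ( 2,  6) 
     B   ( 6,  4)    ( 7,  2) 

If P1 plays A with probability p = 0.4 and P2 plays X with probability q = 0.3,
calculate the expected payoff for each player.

E[P1] = 4.94, E[P2] = 3.96

Work:
E[P1] = p·q·π₁(A,X) + p·(1-q)·π₁(A,Y) + (1-p)·q·π₁(B,X) + (1-p)·(1-q)·π₁(B,Y)
= 0.4·0.3·3 + 0.4·0.7·2 + 0.6·0.3·6 + 0.6·0.7·7
= 4.94

E[P2] = 3.96 (similar calculation)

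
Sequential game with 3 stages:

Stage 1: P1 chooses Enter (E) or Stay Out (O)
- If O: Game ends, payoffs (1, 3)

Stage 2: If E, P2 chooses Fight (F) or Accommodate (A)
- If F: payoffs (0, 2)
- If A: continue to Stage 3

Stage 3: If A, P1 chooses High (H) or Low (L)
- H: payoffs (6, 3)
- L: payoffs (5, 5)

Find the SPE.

SPE: (E, A, H); Outcome (6, 3)

Work:
Stage 3: P1 chooses H (6 vs 5)
Stage 2: P2: F->2, A->3 (anticipating H). Choose A
Stage 1: P1: O->1, E->6 (anticipating A, H). Choose E
SPE path: E -> A -> H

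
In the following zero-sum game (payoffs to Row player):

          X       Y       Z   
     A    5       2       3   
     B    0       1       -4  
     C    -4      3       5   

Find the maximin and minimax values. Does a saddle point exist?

Maximin = 2, Minimax = 3, Saddle: False

Work:
Row minimums: [2, -4, -4] → maximin = 2
Column maximums: [5, 3, 5] → minimax = 3
No saddle point (maximin ≠ minimax). Mixed strategy needed.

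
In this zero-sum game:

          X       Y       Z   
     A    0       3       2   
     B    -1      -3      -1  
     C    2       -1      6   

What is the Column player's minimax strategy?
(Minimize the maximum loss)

Column should play X, value = 2

Work:
Column player minimizes Row's maximum payoff:
Column X: max payoff to Row = 2
Column Y: max payoff to Row = 3
Column Z: max payoff to Row = 6
Minimum is 2, achieved by column X.
Minimax strategy: X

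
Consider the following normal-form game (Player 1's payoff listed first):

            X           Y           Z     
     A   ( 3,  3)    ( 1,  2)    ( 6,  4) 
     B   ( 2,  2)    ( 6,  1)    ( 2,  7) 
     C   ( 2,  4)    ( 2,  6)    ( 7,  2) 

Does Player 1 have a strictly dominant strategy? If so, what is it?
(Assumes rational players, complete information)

No strictly dominant strategy exists for Player 1

Work:
A strategy strictly dominates another if it gives a strictly higher payoff against every opponent action. Compare each pair of P1's strategies column-by-column:
  A vs B: [3 vs 2, 1 vs 6, 6 vs 2] → A does not strictly dominate B (column Y: 1 ≤ 6)
  A vs C: [3 vs 2, 1 vs 2, 6 vs 7] → A does not strictly dominate C (column Y: 1 ≤ 2)
  B vs A: [2 vs 3, 6 vs 1, 2 vs 6] → B does not strictly dominate A (column X: 2 ≤ 3)
  B vs C: [2 vs 2, 6 vs 2, 2 vs 7] → B does not strictly dominate C (column X: 2 ≤ 2)
  C vs A: [2 vs 3, 2 vs 1, 7 vs 6] → C does not strictly dominate A (column X: 2 ≤ 3)
  C vs B: [2 vs 2, 2 vs 6, 7 vs 2] → C does not strictly dominate B (column X: 2 ≤ 2)
No single strategy strictly dominates all others → no strictly dominant strategy.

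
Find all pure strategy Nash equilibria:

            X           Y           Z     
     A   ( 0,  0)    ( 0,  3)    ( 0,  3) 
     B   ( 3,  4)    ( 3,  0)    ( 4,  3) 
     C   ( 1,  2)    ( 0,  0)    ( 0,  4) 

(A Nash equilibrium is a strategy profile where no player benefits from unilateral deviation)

Nash equilibrium: (B, X)

Work:
Best responses:
  P1 vs X: payoffs [0, 3, 1] → best response B (payoff 3)
  P1 vs Y: payoffs [0, 3, 0] → best response B (payoff 3)
  P1 vs Z: payoffs [0, 4, 0] → best response B (payoff 4)
  P2 vs A: payoffs [0, 3, 3] → best response Y/Z (payoff 3)
  P2 vs B: payoffs [4, 0, 3] → best response X (payoff 4)
  P2 vs C: payoffs [2, 0, 4] → best response Z (payoff 4)
Mutual best responses: (B,X) → Nash equilibria.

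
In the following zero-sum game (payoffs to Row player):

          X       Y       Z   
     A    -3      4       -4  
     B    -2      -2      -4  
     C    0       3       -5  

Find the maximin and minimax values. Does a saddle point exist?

Maximin = -4, Minimax = -4, Saddle: True

Work:
Row minimums: [-4, -4, -5] → maximin = -4
Column maximums: [0, 4, -4] → minimax = -4
Saddle point exists! Game value = -4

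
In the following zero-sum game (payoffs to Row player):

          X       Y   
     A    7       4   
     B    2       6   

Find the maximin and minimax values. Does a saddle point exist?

Maximin = 4, Minimax = 6, Saddle: False

Work:
Row minimums: [4, 2] → maximin = 4
Column maximums: [7, 6] → minimax = 6
No saddle point (maximin ≠ minimax). Mixed strategy needed.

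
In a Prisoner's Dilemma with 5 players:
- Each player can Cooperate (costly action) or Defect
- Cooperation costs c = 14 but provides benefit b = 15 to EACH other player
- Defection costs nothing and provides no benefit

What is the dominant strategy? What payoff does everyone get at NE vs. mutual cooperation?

Dominant: Defect; NE payoff = 0; Coop payoff = 46

Work:
Defect dominates (saves cost c = 14, benefit to others is external)
NE: All defect → everyone gets 0
If all cooperate: each receives (4)×15 - 14 = 46
Social dilemma: 46 > 0 but NE gives 0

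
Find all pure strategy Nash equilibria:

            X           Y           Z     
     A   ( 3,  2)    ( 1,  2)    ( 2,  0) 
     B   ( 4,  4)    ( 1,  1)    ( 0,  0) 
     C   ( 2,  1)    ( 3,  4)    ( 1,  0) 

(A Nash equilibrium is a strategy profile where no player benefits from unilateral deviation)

Nash equilibrium: (B, X), (C, Y)

Work:
Best responses:
  P1 vs X: payoffs [3, 4, 2] → best response B (payoff 4)
  P1 vs Y: payoffs [1, 1, 3] → best response C (payoff 3)
  P1 vs Z: payoffs [2, 0, 1] → best response A (payoff 2)
  P2 vs A: payoffs [2, 2, 0] → best response X/Y (payoff 2)
  P2 vs B: payoffs [4, 1, 0] → best response X (payoff 4)
  P2 vs C: payoffs [1, 4, 0] → best response Y (payoff 4)
Mutual best responses: (B,X), (C,Y) → Nash equilibria.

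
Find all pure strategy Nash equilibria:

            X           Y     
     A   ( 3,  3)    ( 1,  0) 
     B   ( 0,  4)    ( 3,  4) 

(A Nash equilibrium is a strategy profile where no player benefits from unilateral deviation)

Nash equilibrium: (A, X), (B, Y)

Work:
Best responses:
  P1 vs X: payoffs [3, 0] → best response A (payoff 3)
  P1 vs Y: payoffs [1, 3] → best response B (payoff 3)
  P2 vs A: payoffs [3, 0] → best response X (payoff 3)
  P2 vs B: payoffs [4, 4] → best response X/Y (payoff 4)
Mutual best responses: (A,X), (B,Y) → Nash equilibria.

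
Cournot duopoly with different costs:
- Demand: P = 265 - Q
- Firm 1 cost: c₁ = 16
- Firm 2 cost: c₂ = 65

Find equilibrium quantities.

q₁* = 99.33, q₂* = 50.33

Work:
Reaction: q₁ = (265 - 16 - q₂)/2
Reaction: q₂ = (265 - 65 - q₁)/2
Solve simultaneously:
q₁* = (265 - 2×16 + 65)/3 = 99.33
q₂* = (265 - 2×65 + 16)/3 = 50.33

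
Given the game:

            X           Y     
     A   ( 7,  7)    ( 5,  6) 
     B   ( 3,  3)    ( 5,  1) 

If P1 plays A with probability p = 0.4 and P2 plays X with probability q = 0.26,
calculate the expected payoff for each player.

E[P1] = 4.896, E[P2] = 3.416

Work:
E[P1] = p·q·π₁(A,X) + p·(1-q)·π₁(A,Y) + (1-p)·q·π₁(B,X) + (1-p)·(1-q)·π₁(B,Y)
= 0.4·0.26·7 + 0.4·0.74·5 + 0.6·0.26·3 + 0.6·0.74·5
= 4.896

E[P2] = 3.416 (similar calculation)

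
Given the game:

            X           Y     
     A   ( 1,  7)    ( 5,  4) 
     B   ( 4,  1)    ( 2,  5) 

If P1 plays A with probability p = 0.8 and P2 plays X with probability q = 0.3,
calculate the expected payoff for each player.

E[P1] = 3.56, E[P2] = 4.68

Work:
E[P1] = p·q·π₁(A,X) + p·(1-q)·π₁(A,Y) + (1-p)·q·π₁(B,X) + (1-p)·(1-q)·π₁(B,Y)
= 0.8·0.3·1 + 0.8·0.7·5 + 0.2·0.3·4 + 0.2·0.7·2
= 3.56

E[P2] = 4.68 (similar calculation)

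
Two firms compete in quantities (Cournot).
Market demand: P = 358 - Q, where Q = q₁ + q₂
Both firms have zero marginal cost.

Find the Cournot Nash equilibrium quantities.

q₁* = q₂* = 119.33; P* = 119.33

Work:
Profit: π_i = P·q_i = (a - q_i - q_j)·q_i
FOC: ∂π_i/∂q_i = a - 2q_i - q_j = 0
Reaction function: q_i = (358 - q_j)/2
Symmetry: q* = 358/3 = 119.33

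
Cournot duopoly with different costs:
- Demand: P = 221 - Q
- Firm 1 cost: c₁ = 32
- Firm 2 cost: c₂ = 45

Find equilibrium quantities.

q₁* = 67.33, q₂* = 54.33

Work:
Reaction: q₁ = (221 - 32 - q₂)/2
Reaction: q₂ = (221 - 45 - q₁)/2
Solve simultaneously:
q₁* = (221 - 2×32 + 45)/3 = 67.33
q₂* = (221 - 2×45 + 32)/3 = 54.33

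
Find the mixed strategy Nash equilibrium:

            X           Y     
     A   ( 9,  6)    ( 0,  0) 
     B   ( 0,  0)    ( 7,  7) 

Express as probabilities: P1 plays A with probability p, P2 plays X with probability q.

p = 0.5385, q = 0.4375

Work:
Find probabilities that make opponent indifferent:
P2 chooses q to make P1 indifferent between A and B
P1 chooses p to make P2 indifferent between X and Y
Mixed NE: P1 plays (A: 0.5385, B: 0.4615), P2 plays (X: 0.4375, Y: 0.5625)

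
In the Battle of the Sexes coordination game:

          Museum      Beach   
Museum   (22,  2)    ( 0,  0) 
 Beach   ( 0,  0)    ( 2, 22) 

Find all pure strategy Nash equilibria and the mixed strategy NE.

Pure NE: (Museum, Museum) and (Beach, Beach); Mixed NE: p = 0.9167, q = 0.0833

Work:
Check pure NE:
(Museum, Museum): (22, 2) - no unilateral deviation beneficial
(Beach, Beach): (2, 22) - no unilateral deviation beneficial
Mixed NE: P1 plays Museum with p = 0.9167, P2 plays Museum with q = 0.0833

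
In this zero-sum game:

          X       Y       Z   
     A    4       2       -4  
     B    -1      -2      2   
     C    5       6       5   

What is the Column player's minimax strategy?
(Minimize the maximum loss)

Column should play X or Z (all achieve the minimum), value = 5

Work:
Column player minimizes Row's maximum payoff:
Column X: max payoff to Row = 5
Column Y: max payoff to Row = 6
Column Z: max payoff to Row = 5
Minimum is 5, achieved by columns X, Z (tied).
Each of X or Z is a minimax strategy.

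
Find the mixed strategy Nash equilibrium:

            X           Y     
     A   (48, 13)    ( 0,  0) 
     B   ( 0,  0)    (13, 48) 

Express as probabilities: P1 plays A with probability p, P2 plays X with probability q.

p = 0.7869, q = 0.2131

Work:
Find probabilities that make opponent indifferent:
P2 chooses q to make P1 indifferent between A and B
P1 chooses p to make P2 indifferent between X and Y
Mixed NE: P1 plays (A: 0.7869, B: 0.2131), P2 plays (X: 0.2131, Y: 0.7869)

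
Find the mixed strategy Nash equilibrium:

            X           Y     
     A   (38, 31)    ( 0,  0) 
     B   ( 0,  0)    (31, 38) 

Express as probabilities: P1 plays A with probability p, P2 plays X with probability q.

p = 0.5507, q = 0.4493

Work:
Find probabilities that make opponent indifferent:
P2 chooses q to make P1 indifferent between A and B
P1 chooses p to make P2 indifferent between X and Y
Mixed NE: P1 plays (A: 0.5507, B: 0.4493), P2 plays (X: 0.4493, Y: 0.5507)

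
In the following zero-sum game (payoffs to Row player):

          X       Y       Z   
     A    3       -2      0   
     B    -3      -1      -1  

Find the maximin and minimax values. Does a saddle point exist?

Maximin = -2, Minimax = -1, Saddle: False

Work:
Row minimums: [-2, -3] → maximin = -2
Column maximums: [3, -1, 0] → minimax = -1
No saddle point (maximin ≠ minimax). Mixed strategy needed.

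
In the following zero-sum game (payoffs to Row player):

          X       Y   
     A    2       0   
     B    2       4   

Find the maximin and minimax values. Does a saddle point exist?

Maximin = 2, Minimax = 2, Saddle: True

Work:
Row minimums: [0, 2] → maximin = 2
Column maximums: [2, 4] → minimax = 2
Saddle point exists! Game value = 2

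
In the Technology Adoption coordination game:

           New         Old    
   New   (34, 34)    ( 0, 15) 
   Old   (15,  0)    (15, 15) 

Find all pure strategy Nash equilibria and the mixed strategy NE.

Pure NE: (New, New) and (Old, Old); Mixed NE: p = 0.4412, q = 0.4412

Work:
Check pure NE:
(New, New): (34, 34) - no unilateral deviation beneficial
(Old, Old): (15, 15) - no unilateral deviation beneficial
Mixed NE: P1 plays New with p = 0.4412, P2 plays New with q = 0.4412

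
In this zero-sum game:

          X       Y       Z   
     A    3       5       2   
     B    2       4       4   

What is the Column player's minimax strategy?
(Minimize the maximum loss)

Column should play X, value = 3

Work:
Column player minimizes Row's maximum payoff:
Column X: max payoff to Row = 3
Column Y: max payoff to Row = 5
Column Z: max payoff to Row = 4
Minimum is 3, achieved by column X.
Minimax strategy: X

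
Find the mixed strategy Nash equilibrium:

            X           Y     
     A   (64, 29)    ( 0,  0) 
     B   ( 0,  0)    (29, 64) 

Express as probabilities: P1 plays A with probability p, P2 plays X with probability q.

p = 0.6882, q = 0.3118

Work:
Find probabilities that make opponent indifferent:
P2 chooses q to make P1 indifferent between A and B
P1 chooses p to make P2 indifferent between X and Y
Mixed NE: P1 plays (A: 0.6882, B: 0.3118), P2 plays (X: 0.3118, Y: 0.6882)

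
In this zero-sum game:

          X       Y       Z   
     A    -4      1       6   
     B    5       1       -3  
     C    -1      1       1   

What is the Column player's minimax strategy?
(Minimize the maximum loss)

Column should play Y, value = 1

Work:
Column player minimizes Row's maximum payoff:
Column X: max payoff to Row = 5
Column Y: max payoff to Row = 1
Column Z: max payoff to Row = 6
Minimum is 1, achieved by column Y.
Minimax strategy: Y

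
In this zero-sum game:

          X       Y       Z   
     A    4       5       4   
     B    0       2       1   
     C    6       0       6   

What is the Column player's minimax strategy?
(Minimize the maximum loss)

Column should play Y, value = 5

Work:
Column player minimizes Row's maximum payoff:
Column X: max payoff to Row = 6
Column Y: max payoff to Row = 5
Column Z: max payoff to Row = 6
Minimum is 5, achieved by column Y.
Minimax strategy: Y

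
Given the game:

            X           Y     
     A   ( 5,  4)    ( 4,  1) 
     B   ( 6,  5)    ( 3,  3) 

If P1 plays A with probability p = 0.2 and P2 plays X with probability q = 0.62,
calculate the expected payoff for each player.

E[P1] = 4.812, E[P2] = 3.964

Work:
E[P1] = p·q·π₁(A,X) + p·(1-q)·π₁(A,Y) + (1-p)·q·π₁(B,X) + (1-p)·(1-q)·π₁(B,Y)
= 0.2·0.62·5 + 0.2·0.38·4 + 0.8·0.62·6 + 0.8·0.38·3
= 4.812

E[P2] = 3.964 (similar calculation)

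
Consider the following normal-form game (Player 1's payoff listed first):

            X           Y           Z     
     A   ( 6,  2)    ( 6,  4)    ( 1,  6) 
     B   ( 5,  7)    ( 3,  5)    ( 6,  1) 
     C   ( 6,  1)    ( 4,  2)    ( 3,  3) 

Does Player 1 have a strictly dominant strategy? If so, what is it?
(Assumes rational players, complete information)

No strictly dominant strategy exists for Player 1

Work:
A strategy strictly dominates another if it gives a strictly higher payoff against every opponent action. Compare each pair of P1's strategies column-by-column:
  A vs B: [6 vs 5, 6 vs 3, 1 vs 6] → A does not strictly dominate B (column Z: 1 ≤ 6)
  A vs C: [6 vs 6, 6 vs 4, 1 vs 3] → A does not strictly dominate C (column X: 6 ≤ 6)
  B vs A: [5 vs 6, 3 vs 6, 6 vs 1] → B does not strictly dominate A (column X: 5 ≤ 6)
  B vs C: [5 vs 6, 3 vs 4, 6 vs 3] → B does not strictly dominate C (column X: 5 ≤ 6)
  C vs A: [6 vs 6, 4 vs 6, 3 vs 1] → C does not strictly dominate A (column X: 6 ≤ 6)
  C vs B: [6 vs 5, 4 vs 3, 3 vs 6] → C does not strictly dominate B (column Z: 3 ≤ 6)
No single strategy strictly dominates all others → no strictly dominant strategy.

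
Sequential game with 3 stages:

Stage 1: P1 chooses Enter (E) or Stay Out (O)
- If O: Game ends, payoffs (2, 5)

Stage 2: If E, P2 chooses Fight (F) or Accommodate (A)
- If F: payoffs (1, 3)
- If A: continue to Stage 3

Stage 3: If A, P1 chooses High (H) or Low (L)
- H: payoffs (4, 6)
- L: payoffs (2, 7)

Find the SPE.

SPE: (E, A, H); Outcome (4, 6)

Work:
Stage 3: P1 chooses H (4 vs 2)
Stage 2: P2: F->3, A->6 (anticipating H). Choose A
Stage 1: P1: O->2, E->4 (anticipating A, H). Choose E
SPE path: E -> A -> H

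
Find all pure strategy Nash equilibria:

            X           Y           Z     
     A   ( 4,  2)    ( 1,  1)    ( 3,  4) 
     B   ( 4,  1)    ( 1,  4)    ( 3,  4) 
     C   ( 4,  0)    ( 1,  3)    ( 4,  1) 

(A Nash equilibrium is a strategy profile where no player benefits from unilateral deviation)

Nash equilibrium: (B, Y), (C, Y)

Work:
Best responses:
  P1 vs X: payoffs [4, 4, 4] → best response A/B/C (payoff 4)
  P1 vs Y: payoffs [1, 1, 1] → best response A/B/C (payoff 1)
  P1 vs Z: payoffs [3, 3, 4] → best response C (payoff 4)
  P2 vs A: payoffs [2, 1, 4] → best response Z (payoff 4)
  P2 vs B: payoffs [1, 4, 4] → best response Y/Z (payoff 4)
  P2 vs C: payoffs [0, 3, 1] → best response Y (payoff 3)
Mutual best responses: (B,Y), (C,Y) → Nash equilibria.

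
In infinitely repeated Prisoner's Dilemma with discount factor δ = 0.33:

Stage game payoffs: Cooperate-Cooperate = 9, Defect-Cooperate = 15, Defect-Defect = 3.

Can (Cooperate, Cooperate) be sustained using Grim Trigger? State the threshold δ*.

δ* = 0.5; since δ = 0.33 < 0.5, cooperation cannot be sustained

Work:
For Grim Trigger:
Cooperate forever: 9/(1-δ)
Defect then punished: 15 + 3·δ/(1-δ)
Need: 9/(1-δ) ≥ 15 + 3·δ/(1-δ)
Solving: δ ≥ (T-R)/(T-P) = (15-9)/(15-3) = 0.5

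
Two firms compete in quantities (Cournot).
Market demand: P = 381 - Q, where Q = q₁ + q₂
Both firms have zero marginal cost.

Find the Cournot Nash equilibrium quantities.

q₁* = q₂* = 127.0; P* = 127.0

Work:
Profit: π_i = P·q_i = (a - q_i - q_j)·q_i
FOC: ∂π_i/∂q_i = a - 2q_i - q_j = 0
Reaction function: q_i = (381 - q_j)/2
Symmetry: q* = 381/3 = 127.0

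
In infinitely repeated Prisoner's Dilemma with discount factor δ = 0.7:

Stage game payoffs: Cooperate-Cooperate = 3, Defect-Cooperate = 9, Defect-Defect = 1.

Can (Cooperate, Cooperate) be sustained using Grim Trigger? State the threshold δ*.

δ* = 0.75; since δ = 0.7 < 0.75, cooperation cannot be sustained

Work:
For Grim Trigger:
Cooperate forever: 3/(1-δ)
Defect then punished: 9 + 1·δ/(1-δ)
Need: 3/(1-δ) ≥ 9 + 1·δ/(1-δ)
Solving: δ ≥ (T-R)/(T-P) = (9-3)/(9-1) = 0.75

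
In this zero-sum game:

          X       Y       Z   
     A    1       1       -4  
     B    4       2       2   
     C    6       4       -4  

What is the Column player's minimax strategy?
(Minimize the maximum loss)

Column should play Z, value = 2

Work:
Column player minimizes Row's maximum payoff:
Column X: max payoff to Row = 6
Column Y: max payoff to Row = 4
Column Z: max payoff to Row = 2
Minimum is 2, achieved by column Z.
Minimax strategy: Z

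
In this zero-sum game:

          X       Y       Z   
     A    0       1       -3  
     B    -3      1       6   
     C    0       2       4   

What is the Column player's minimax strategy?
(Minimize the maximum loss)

Column should play X, value = 0

Work:
Column player minimizes Row's maximum payoff:
Column X: max payoff to Row = 0
Column Y: max payoff to Row = 2
Column Z: max payoff to Row = 6
Minimum is 0, achieved by column X.
Minimax strategy: X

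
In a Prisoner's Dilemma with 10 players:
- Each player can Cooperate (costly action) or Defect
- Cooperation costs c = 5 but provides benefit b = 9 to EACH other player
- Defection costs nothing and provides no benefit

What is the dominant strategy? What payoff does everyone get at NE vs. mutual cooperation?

Dominant: Defect; NE payoff = 0; Coop payoff = 76

Work:
Defect dominates (saves cost c = 5, benefit to others is external)
NE: All defect → everyone gets 0
If all cooperate: each receives (9)×9 - 5 = 76
Social dilemma: 76 > 0 but NE gives 0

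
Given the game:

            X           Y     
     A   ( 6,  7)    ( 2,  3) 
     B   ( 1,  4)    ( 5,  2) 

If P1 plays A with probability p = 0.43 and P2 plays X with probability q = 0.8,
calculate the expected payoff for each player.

E[P1] = 3.262, E[P2] = 4.718

Work:
E[P1] = p·q·π₁(A,X) + p·(1-q)·π₁(A,Y) + (1-p)·q·π₁(B,X) + (1-p)·(1-q)·π₁(B,Y)
= 0.43·0.8·6 + 0.43·0.2·2 + 0.57·0.8·1 + 0.57·0.2·5
= 3.262

E[P2] = 4.718 (similar calculation)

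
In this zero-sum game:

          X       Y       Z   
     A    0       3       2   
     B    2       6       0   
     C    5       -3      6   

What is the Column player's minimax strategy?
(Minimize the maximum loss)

Column should play X, value = 5

Work:
Column player minimizes Row's maximum payoff:
Column X: max payoff to Row = 5
Column Y: max payoff to Row = 6
Column Z: max payoff to Row = 6
Minimum is 5, achieved by column X.
Minimax strategy: X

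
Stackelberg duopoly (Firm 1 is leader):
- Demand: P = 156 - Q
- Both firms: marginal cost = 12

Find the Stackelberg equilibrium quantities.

q₁* (leader) = 72.0, q₂* (follower) = 36.0

Work:
Follower's reaction: q₂ = (a - c - q₁)/2
Leader substitutes: π₁ = q₁·(a - q₁ - (a-c-q₁)/2 - c)
FOC: q₁* = (156 - 12)/2 = 72.00
Then: q₂* = (156 - 12 - 72.0)/2 = 36.00
Leader has first-mover advantage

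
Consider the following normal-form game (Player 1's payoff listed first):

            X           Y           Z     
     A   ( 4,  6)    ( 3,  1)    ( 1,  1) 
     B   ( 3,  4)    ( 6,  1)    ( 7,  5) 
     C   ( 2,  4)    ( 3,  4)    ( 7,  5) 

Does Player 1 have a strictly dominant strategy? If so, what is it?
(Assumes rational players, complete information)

No strictly dominant strategy exists for Player 1

Work:
A strategy strictly dominates another if it gives a strictly higher payoff against every opponent action. Compare each pair of P1's strategies column-by-column:
  A vs B: [4 vs 3, 3 vs 6, 1 vs 7] → A does not strictly dominate B (column Y: 3 ≤ 6)
  A vs C: [4 vs 2, 3 vs 3, 1 vs 7] → A does not strictly dominate C (column Y: 3 ≤ 3)
  B vs A: [3 vs 4, 6 vs 3, 7 vs 1] → B does not strictly dominate A (column X: 3 ≤ 4)
  B vs C: [3 vs 2, 6 vs 3, 7 vs 7] → B does not strictly dominate C (column Z: 7 ≤ 7)
  C vs A: [2 vs 4, 3 vs 3, 7 vs 1] → C does not strictly dominate A (column X: 2 ≤ 4)
  C vs B: [2 vs 3, 3 vs 6, 7 vs 7] → C does not strictly dominate B (column X: 2 ≤ 3)
No single strategy strictly dominates all others → no strictly dominant strategy.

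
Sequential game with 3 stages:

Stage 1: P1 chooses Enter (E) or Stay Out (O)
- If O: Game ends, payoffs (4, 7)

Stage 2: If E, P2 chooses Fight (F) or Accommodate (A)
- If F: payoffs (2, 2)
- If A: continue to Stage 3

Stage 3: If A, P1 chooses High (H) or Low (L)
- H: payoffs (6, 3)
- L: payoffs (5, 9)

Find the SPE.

SPE: (E, A, H); Outcome (6, 3)

Work:
Stage 3: P1 chooses H (6 vs 5)
Stage 2: P2: F->2, A->3 (anticipating H). Choose A
Stage 1: P1: O->4, E->6 (anticipating A, H). Choose E
SPE path: E -> A -> H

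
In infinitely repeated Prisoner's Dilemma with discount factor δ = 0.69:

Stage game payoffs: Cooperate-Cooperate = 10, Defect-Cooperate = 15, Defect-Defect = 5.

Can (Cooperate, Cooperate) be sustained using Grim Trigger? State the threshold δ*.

δ* = 0.5; since δ = 0.69 ≥ 0.5, cooperation can be sustained

Work:
For Grim Trigger:
Cooperate forever: 10/(1-δ)
Defect then punished: 15 + 5·δ/(1-δ)
Need: 10/(1-δ) ≥ 15 + 5·δ/(1-δ)
Solving: δ ≥ (T-R)/(T-P) = (15-10)/(15-5) = 0.5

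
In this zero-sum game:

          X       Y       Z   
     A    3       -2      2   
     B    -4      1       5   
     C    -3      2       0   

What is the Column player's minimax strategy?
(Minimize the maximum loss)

Column should play Y, value = 2

Work:
Column player minimizes Row's maximum payoff:
Column X: max payoff to Row = 3
Column Y: max payoff to Row = 2
Column Z: max payoff to Row = 5
Minimum is 2, achieved by column Y.
Minimax strategy: Y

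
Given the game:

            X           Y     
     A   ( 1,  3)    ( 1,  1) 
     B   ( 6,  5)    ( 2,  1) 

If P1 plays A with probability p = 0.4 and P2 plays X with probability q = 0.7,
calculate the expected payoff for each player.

E[P1] = 3.28, E[P2] = 3.24

Work:
E[P1] = p·q·π₁(A,X) + p·(1-q)·π₁(A,Y) + (1-p)·q·π₁(B,X) + (1-p)·(1-q)·π₁(B,Y)
= 0.4·0.7·1 + 0.4·0.3·1 + 0.6·0.7·6 + 0.6·0.3·2
= 3.28

E[P2] = 3.24 (similar calculation)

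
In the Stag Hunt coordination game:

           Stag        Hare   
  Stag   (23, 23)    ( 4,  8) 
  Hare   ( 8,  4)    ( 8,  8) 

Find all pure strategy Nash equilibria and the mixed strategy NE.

Pure NE: (Stag, Stag) and (Hare, Hare); Mixed NE: p = 0.2105, q = 0.2105

Work:
Check pure NE:
(Stag, Stag): (23, 23) - no unilateral deviation beneficial
(Hare, Hare): (8, 8) - no unilateral deviation beneficial
Mixed NE: P1 plays Stag with p = 0.2105, P2 plays Stag with q = 0.2105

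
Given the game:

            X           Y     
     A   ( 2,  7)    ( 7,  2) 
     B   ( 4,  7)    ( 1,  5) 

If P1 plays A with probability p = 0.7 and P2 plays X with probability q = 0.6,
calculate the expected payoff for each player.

E[P1] = 3.64, E[P2] = 5.36

Work:
E[P1] = p·q·π₁(A,X) + p·(1-q)·π₁(A,Y) + (1-p)·q·π₁(B,X) + (1-p)·(1-q)·π₁(B,Y)
= 0.7·0.6·2 + 0.7·0.4·7 + 0.3·0.6·4 + 0.3·0.4·1
= 3.64

E[P2] = 5.36 (similar calculation)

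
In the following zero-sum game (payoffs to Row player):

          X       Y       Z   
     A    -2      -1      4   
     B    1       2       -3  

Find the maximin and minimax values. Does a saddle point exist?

Maximin = -2, Minimax = 1, Saddle: False

Work:
Row minimums: [-2, -3] → maximin = -2
Column maximums: [1, 2, 4] → minimax = 1
No saddle point (maximin ≠ minimax). Mixed strategy needed.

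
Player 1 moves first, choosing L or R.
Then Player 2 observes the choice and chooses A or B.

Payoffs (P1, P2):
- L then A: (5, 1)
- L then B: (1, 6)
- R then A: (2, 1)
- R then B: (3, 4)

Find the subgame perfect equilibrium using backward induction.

P1 plays R, P2 plays B after L and B after R; Payoff (3, 4)

Work:
Backward induction:
After L: P2 chooses B → P1 gets 1
After R: P2 chooses B → P1 gets 3
P1 chooses R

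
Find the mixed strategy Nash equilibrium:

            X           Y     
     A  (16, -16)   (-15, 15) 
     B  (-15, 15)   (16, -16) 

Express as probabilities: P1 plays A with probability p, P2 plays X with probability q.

p = 0.5, q = 0.5

Work:
Find probabilities that make opponent indifferent:
P2 chooses q to make P1 indifferent between A and B
P1 chooses p to make P2 indifferent between X and Y
Mixed NE: P1 plays (A: 0.5, B: 0.5), P2 plays (X: 0.5, Y: 0.5)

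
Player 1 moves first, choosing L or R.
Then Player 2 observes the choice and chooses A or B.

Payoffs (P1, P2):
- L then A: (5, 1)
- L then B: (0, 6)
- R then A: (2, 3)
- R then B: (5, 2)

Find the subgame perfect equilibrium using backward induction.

P1 plays R, P2 plays B after L and A after R; Payoff (2, 3)

Work:
Backward induction:
After L: P2 chooses B → P1 gets 0
After R: P2 chooses A → P1 gets 2
P1 chooses R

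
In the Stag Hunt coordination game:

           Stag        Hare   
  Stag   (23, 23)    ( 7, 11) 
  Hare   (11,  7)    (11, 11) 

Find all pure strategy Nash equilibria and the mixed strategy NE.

Pure NE: (Stag, Stag) and (Hare, Hare); Mixed NE: p = 0.25, q = 0.25

Work:
Check pure NE:
(Stag, Stag): (23, 23) - no unilateral deviation beneficial
(Hare, Hare): (11, 11) - no unilateral deviation beneficial
Mixed NE: P1 plays Stag with p = 0.25, P2 plays Stag with q = 0.25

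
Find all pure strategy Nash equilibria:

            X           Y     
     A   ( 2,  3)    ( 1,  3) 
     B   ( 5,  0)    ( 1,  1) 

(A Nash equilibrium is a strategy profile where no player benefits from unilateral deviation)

Nash equilibrium: (A, Y), (B, Y)

Work:
Best responses:
  P1 vs X: payoffs [2, 5] → best response B (payoff 5)
  P1 vs Y: payoffs [1, 1] → best response A/B (payoff 1)
  P2 vs A: payoffs [3, 3] → best response X/Y (payoff 3)
  P2 vs B: payoffs [0, 1] → best response Y (payoff 1)
Mutual best responses: (A,Y), (B,Y) → Nash equilibria.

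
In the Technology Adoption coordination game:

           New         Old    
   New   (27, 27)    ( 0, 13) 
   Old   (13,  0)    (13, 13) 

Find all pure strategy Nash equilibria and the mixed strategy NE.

Pure NE: (New, New) and (Old, Old); Mixed NE: p = 0.4815, q = 0.4815

Work:
Check pure NE:
(New, New): (27, 27) - no unilateral deviation beneficial
(Old, Old): (13, 13) - no unilateral deviation beneficial
Mixed NE: P1 plays New with p = 0.4815, P2 plays New with q = 0.4815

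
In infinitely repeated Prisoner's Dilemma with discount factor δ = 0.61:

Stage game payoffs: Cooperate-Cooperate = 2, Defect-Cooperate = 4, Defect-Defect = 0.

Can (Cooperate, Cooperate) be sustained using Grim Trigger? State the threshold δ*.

δ* = 0.5; since δ = 0.61 ≥ 0.5, cooperation can be sustained

Work:
For Grim Trigger:
Cooperate forever: 2/(1-δ)
Defect then punished: 4 + 0·δ/(1-δ)
Need: 2/(1-δ) ≥ 4 + 0·δ/(1-δ)
Solving: δ ≥ (T-R)/(T-P) = (4-2)/(4-0) = 0.5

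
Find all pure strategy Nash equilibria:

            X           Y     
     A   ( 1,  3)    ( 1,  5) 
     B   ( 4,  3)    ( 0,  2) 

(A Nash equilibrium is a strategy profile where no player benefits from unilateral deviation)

Nash equilibrium: (A, Y), (B, X)

Work:
Best responses:
  P1 vs X: payoffs [1, 4] → best response B (payoff 4)
  P1 vs Y: payoffs [1, 0] → best response A (payoff 1)
  P2 vs A: payoffs [3, 5] → best response Y (payoff 5)
  P2 vs B: payoffs [3, 2] → best response X (payoff 3)
Mutual best responses: (A,Y), (B,X) → Nash equilibria.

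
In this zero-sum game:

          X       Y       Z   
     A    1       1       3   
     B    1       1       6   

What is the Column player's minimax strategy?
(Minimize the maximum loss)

Column should play X or Y (all achieve the minimum), value = 1

Work:
Column player minimizes Row's maximum payoff:
Column X: max payoff to Row = 1
Column Y: max payoff to Row = 1
Column Z: max payoff to Row = 6
Minimum is 1, achieved by columns X, Y (tied).
Each of X or Y is a minimax strategy.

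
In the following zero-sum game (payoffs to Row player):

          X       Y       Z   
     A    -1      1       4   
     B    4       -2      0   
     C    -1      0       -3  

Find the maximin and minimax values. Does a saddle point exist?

Maximin = -1, Minimax = 1, Saddle: False

Work:
Row minimums: [-1, -2, -3] → maximin = -1
Column maximums: [4, 1, 4] → minimax = 1
No saddle point (maximin ≠ minimax). Mixed strategy needed.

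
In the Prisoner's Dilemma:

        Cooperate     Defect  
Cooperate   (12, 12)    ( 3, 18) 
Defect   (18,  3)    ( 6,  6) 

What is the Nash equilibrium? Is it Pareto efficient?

(Defect, Defect) is NE; not Pareto efficient

Work:
Defect dominates Cooperate for both players:
If P2 cooperates: Defect (18) > Cooperate (12)
If P2 defects: Defect (6) > Cooperate (3)
NE: (Defect, Defect) with payoff (6, 6)
But (Cooperate, Cooperate) = (12, 12) Pareto dominates (6, 6)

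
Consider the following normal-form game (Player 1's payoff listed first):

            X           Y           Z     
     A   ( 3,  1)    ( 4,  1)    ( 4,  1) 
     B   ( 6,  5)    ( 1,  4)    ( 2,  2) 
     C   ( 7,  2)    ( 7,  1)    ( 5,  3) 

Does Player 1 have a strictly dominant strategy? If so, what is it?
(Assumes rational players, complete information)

Yes, Player 1's strictly dominant strategy is C

Work:
A strategy strictly dominates another if it gives a strictly higher payoff against every opponent action. Compare each pair of P1's strategies column-by-column:
  A vs B: [3 vs 6, 4 vs 1, 4 vs 2] → A does not strictly dominate B (column X: 3 ≤ 6)
  A vs C: [3 vs 7, 4 vs 7, 4 vs 5] → A does not strictly dominate C (column X: 3 ≤ 7)
  B vs A: [6 vs 3, 1 vs 4, 2 vs 4] → B does not strictly dominate A (column Y: 1 ≤ 4)
  B vs C: [6 vs 7, 1 vs 7, 2 vs 5] → B does not strictly dominate C (column X: 6 ≤ 7)
  C vs A: [7 vs 3, 7 vs 4, 5 vs 4] → C strictly dominates A
  C vs B: [7 vs 6, 7 vs 1, 5 vs 2] → C strictly dominates B
C strictly dominates every other strategy → strictly dominant.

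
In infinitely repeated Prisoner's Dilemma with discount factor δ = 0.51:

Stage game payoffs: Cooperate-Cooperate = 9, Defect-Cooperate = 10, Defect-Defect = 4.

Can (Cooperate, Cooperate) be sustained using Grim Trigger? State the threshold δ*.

δ* = 0.1667; since δ = 0.51 ≥ 0.1667, cooperation can be sustained

Work:
For Grim Trigger:
Cooperate forever: 9/(1-δ)
Defect then punished: 10 + 4·δ/(1-δ)
Need: 9/(1-δ) ≥ 10 + 4·δ/(1-δ)
Solving: δ ≥ (T-R)/(T-P) = (10-9)/(10-4) = 0.1667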